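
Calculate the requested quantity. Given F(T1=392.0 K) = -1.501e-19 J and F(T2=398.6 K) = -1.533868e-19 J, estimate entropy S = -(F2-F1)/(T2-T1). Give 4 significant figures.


Step 1: dF = F2 - F1 = -1.533868e-19 - (-1.501e-19) = -3.2868e-21 J
Step 2: dT = T2 - T1 = 398.6 - 392.0 = 6.6 K
Step 3: S = -dF/dT = -(-3.2868e-21)/6.6 = 4.98e-22 J/K

4.98e-22


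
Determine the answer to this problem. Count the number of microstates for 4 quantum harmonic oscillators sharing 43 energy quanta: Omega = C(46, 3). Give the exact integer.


Step 1: Use binomial coefficient C(46, 3)
Step 2: Numerator = 46! / 43!
Step 3: Denominator = 3!
Step 4: Omega = 15180

15180


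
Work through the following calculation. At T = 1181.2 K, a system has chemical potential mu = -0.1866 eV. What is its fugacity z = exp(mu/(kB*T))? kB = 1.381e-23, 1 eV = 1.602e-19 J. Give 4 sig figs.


Step 1: Convert mu to Joules: -0.1866*1.602e-19 = -2.989e-20 J
Step 2: kB*T = 1.381e-23*1181.2 = 1.631e-20 J
Step 3: mu/(kB*T) = -1.833
Step 4: z = exp(-1.833) = 0.16

0.16


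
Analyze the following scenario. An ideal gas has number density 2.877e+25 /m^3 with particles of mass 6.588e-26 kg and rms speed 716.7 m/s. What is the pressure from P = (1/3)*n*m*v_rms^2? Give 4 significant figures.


Step 1: v_rms^2 = 716.7^2 = 5.137e+05
Step 2: n*m = 2.877e+25*6.588e-26 = 1.895
Step 3: P = (1/3)*1.895*5.137e+05 = 3.245e+05 Pa

3.245e+05


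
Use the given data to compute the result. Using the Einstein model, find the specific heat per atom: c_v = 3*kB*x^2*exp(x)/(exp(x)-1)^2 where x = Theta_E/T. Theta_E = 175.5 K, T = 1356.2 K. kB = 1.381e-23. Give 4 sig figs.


Step 1: x = Theta_E/T = 175.5/1356.2 = 0.1294
Step 2: x^2 = 0.01675
Step 3: exp(x) = 1.138
Step 4: c_v = 3*1.381e-23*0.01675*1.138/(1.138-1)^2 = 4.137e-23

4.137e-23


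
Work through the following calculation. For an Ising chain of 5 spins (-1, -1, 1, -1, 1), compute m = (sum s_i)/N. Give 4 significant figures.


Step 1: Count up spins (+1): 2, down spins (-1): 3
Step 2: Total magnetization M = 2 - 3 = -1
Step 3: m = M/N = -1/5 = -0.2

-0.2


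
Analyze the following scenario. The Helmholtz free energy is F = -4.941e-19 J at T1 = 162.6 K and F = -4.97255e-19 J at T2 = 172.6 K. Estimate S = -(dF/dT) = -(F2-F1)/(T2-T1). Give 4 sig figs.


Step 1: dF = F2 - F1 = -4.97255e-19 - (-4.941e-19) = -3.155e-21 J
Step 2: dT = T2 - T1 = 172.6 - 162.6 = 10 K
Step 3: S = -dF/dT = -(-3.155e-21)/10 = 3.155e-22 J/K

3.155e-22


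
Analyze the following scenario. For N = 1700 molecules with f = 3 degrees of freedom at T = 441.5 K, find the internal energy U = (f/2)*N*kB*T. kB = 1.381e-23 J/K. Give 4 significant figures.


Step 1: f/2 = 3/2 = 1.5
Step 2: N*kB*T = 1700*1.381e-23*441.5 = 1.037e-17
Step 3: U = 1.5 * 1.037e-17 = 1.555e-17 J

1.555e-17


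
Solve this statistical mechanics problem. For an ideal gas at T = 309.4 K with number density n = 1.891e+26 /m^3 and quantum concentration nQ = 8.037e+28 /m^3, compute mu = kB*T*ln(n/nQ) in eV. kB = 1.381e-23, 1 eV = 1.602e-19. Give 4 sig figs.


Step 1: n/nQ = 1.891e+26/8.037e+28 = 0.002353
Step 2: ln(n/nQ) = -6.052
Step 3: mu = kB*T*ln(n/nQ) = 4.273e-21*-6.052 = -2.586e-20 J
Step 4: Convert to eV: -2.586e-20/1.602e-19 = -0.1614 eV

-0.1614


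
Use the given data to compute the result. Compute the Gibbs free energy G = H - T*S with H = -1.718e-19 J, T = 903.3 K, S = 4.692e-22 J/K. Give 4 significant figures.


Step 1: T*S = 903.3 * 4.692e-22 = 4.238e-19 J
Step 2: G = H - T*S = -1.718e-19 - 4.238e-19
Step 3: G = -5.956e-19 J

-5.956e-19


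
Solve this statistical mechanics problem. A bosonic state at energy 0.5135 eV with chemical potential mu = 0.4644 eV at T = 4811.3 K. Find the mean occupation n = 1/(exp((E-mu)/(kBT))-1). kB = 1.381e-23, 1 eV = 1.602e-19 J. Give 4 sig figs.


Step 1: (E - mu) = 0.0491 eV
Step 2: x = (E-mu)*eV/(kB*T) = 0.0491*1.602e-19/(1.381e-23*4811.3) = 0.1184
Step 3: exp(x) = 1.126
Step 4: n = 1/(exp(x)-1) = 7.957

7.957


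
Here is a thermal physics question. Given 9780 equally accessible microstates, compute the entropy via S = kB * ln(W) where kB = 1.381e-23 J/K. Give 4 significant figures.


Step 1: ln(W) = ln(9780) = 9.188
Step 2: S = kB * ln(W) = 1.381e-23 * 9.188
Step 3: S = 1.269e-22 J/K

1.269e-22


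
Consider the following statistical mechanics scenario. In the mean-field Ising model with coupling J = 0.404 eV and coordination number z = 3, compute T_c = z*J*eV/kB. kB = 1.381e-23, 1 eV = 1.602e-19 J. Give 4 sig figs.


Step 1: z*J = 3*0.404 = 1.212 eV
Step 2: Convert to Joules: 1.212*1.602e-19 = 1.942e-19 J
Step 3: T_c = 1.942e-19 / 1.381e-23 = 1.406e+04 K

1.406e+04


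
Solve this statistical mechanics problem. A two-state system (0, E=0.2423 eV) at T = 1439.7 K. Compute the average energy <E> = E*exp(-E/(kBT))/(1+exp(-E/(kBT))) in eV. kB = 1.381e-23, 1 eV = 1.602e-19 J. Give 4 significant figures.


Step 1: beta*E = 0.2423*1.602e-19/(1.381e-23*1439.7) = 1.952
Step 2: exp(-beta*E) = 0.1419
Step 3: <E> = 0.2423*0.1419/(1+0.1419) = 0.03012 eV

0.03012


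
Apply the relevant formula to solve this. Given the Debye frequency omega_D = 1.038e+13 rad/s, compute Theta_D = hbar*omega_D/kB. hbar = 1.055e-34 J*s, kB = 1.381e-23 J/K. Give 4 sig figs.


Step 1: hbar*omega_D = 1.055e-34 * 1.038e+13 = 1.095e-21 J
Step 2: Theta_D = 1.095e-21 / 1.381e-23
Step 3: Theta_D = 79.3 K

79.3


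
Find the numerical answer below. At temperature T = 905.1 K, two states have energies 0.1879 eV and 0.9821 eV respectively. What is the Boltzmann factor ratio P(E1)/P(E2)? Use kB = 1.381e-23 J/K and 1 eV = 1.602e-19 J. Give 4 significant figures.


Step 1: Compute energy difference dE = E1 - E2 = 0.1879 - 0.9821 = -0.7942 eV
Step 2: Convert to Joules: dE_J = -0.7942 * 1.602e-19 = -1.272e-19 J
Step 3: Compute exponent = -dE_J / (kB * T) = -(-1.272e-19) / (1.381e-23 * 905.1) = 10.18
Step 4: P(E1)/P(E2) = exp(10.18) = 2.634e+04

2.634e+04


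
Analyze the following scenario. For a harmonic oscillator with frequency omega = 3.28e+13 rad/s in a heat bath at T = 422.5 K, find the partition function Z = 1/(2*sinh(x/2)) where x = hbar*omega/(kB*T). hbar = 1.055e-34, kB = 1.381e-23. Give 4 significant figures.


Step 1: Compute x = hbar*omega/(kB*T) = 1.055e-34*3.28e+13/(1.381e-23*422.5) = 0.5931
Step 2: x/2 = 0.2965
Step 3: sinh(x/2) = 0.3009
Step 4: Z = 1/(2*0.3009) = 1.662

1.662


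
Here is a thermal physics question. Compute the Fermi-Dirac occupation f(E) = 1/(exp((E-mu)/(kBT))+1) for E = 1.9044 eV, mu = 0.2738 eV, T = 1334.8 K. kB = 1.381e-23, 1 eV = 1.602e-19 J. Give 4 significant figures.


Step 1: (E - mu) = 1.9044 - 0.2738 = 1.631 eV
Step 2: Convert: (E-mu)*eV = 2.612e-19 J
Step 3: x = (E-mu)*eV/(kB*T) = 14.17
Step 4: f = 1/(exp(14.17)+1) = 7.008e-07

7.008e-07


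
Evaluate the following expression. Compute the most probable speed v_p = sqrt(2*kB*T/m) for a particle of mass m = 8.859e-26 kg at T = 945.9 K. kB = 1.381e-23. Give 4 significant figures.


Step 1: Numerator = 2*kB*T = 2*1.381e-23*945.9 = 2.613e-20
Step 2: Ratio = 2.613e-20 / 8.859e-26 = 2.949e+05
Step 3: v_p = sqrt(2.949e+05) = 543.1 m/s

543.1


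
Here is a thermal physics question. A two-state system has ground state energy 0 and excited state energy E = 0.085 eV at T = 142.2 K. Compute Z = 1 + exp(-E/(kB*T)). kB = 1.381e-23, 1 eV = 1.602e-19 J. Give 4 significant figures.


Step 1: Compute beta*E = E*eV/(kB*T) = 0.085*1.602e-19/(1.381e-23*142.2) = 6.934
Step 2: exp(-beta*E) = exp(-6.934) = 0.000974
Step 3: Z = 1 + 0.000974 = 1.001

1.001


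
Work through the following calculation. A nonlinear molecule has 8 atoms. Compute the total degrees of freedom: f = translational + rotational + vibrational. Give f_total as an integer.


Step 1: Translational DOF = 3
Step 2: Rotational DOF (nonlinear) = 3
Step 3: Vibrational DOF = 3*8 - 6 = 18
Step 4: Total = 3 + 3 + 18 = 24

24


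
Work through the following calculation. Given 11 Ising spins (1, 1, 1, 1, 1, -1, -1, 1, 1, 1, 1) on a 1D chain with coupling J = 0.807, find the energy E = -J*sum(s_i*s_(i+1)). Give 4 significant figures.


Step 1: Nearest-neighbor products: 1, 1, 1, 1, -1, 1, -1, 1, 1, 1
Step 2: Sum of products = 6
Step 3: E = -0.807 * 6 = -4.842

-4.842


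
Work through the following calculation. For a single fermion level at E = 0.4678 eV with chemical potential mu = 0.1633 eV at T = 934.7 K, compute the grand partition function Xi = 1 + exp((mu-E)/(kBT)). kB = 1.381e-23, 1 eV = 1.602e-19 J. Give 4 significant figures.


Step 1: (mu - E) = 0.1633 - 0.4678 = -0.3045 eV
Step 2: x = (mu-E)*eV/(kB*T) = -0.3045*1.602e-19/(1.381e-23*934.7) = -3.779
Step 3: exp(x) = 0.02284
Step 4: Xi = 1 + 0.02284 = 1.023

1.023


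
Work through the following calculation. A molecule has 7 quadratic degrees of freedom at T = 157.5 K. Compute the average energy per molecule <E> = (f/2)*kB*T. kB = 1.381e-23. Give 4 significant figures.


Step 1: f/2 = 7/2 = 3.5
Step 2: kB*T = 1.381e-23 * 157.5 = 2.175e-21
Step 3: <E> = 3.5 * 2.175e-21 = 7.613e-21 J

7.613e-21


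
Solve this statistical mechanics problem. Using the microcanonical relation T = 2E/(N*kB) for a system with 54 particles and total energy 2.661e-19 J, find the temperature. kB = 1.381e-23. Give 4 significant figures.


Step 1: Numerator = 2*E = 2*2.661e-19 = 5.322e-19 J
Step 2: Denominator = N*kB = 54*1.381e-23 = 7.457e-22
Step 3: T = 5.322e-19 / 7.457e-22 = 713.7 K

713.7


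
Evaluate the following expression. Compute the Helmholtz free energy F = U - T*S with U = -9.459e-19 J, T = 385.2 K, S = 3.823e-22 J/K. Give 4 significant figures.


Step 1: T*S = 385.2 * 3.823e-22 = 1.473e-19 J
Step 2: F = U - T*S = -9.459e-19 - 1.473e-19
Step 3: F = -1.093e-18 J

-1.093e-18


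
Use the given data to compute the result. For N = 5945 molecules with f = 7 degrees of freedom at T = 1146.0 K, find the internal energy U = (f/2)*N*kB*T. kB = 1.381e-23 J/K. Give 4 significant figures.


Step 1: f/2 = 7/2 = 3.5
Step 2: N*kB*T = 5945*1.381e-23*1146.0 = 9.409e-17
Step 3: U = 3.5 * 9.409e-17 = 3.293e-16 J

3.293e-16


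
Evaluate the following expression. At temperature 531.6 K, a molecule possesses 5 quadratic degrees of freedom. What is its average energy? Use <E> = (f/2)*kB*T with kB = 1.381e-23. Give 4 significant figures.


Step 1: f/2 = 5/2 = 2.5
Step 2: kB*T = 1.381e-23 * 531.6 = 7.341e-21
Step 3: <E> = 2.5 * 7.341e-21 = 1.835e-20 J

1.835e-20


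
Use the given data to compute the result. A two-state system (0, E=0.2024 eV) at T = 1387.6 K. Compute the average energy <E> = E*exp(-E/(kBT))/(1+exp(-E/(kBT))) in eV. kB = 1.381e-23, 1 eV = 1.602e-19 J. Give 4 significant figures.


Step 1: beta*E = 0.2024*1.602e-19/(1.381e-23*1387.6) = 1.692
Step 2: exp(-beta*E) = 0.1841
Step 3: <E> = 0.2024*0.1841/(1+0.1841) = 0.03147 eV

0.03147


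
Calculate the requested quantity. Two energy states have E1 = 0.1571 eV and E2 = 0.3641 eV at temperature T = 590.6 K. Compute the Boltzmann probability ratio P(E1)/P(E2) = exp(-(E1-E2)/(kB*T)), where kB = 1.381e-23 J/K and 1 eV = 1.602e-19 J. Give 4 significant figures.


Step 1: Compute energy difference dE = E1 - E2 = 0.1571 - 0.3641 = -0.207 eV
Step 2: Convert to Joules: dE_J = -0.207 * 1.602e-19 = -3.316e-20 J
Step 3: Compute exponent = -dE_J / (kB * T) = -(-3.316e-20) / (1.381e-23 * 590.6) = 4.066
Step 4: P(E1)/P(E2) = exp(4.066) = 58.31

58.31


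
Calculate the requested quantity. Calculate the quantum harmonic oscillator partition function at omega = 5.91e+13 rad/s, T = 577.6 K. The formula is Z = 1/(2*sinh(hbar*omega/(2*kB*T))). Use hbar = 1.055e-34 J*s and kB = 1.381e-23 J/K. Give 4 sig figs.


Step 1: Compute x = hbar*omega/(kB*T) = 1.055e-34*5.91e+13/(1.381e-23*577.6) = 0.7817
Step 2: x/2 = 0.3908
Step 3: sinh(x/2) = 0.4009
Step 4: Z = 1/(2*0.4009) = 1.247

1.247


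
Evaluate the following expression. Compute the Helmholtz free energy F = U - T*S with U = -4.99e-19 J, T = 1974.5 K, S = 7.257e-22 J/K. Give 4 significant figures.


Step 1: T*S = 1974.5 * 7.257e-22 = 1.433e-18 J
Step 2: F = U - T*S = -4.99e-19 - 1.433e-18
Step 3: F = -1.932e-18 J

-1.932e-18


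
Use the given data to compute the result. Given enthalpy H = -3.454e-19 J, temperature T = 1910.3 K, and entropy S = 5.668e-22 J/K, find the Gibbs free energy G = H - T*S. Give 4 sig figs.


Step 1: T*S = 1910.3 * 5.668e-22 = 1.083e-18 J
Step 2: G = H - T*S = -3.454e-19 - 1.083e-18
Step 3: G = -1.428e-18 J

-1.428e-18


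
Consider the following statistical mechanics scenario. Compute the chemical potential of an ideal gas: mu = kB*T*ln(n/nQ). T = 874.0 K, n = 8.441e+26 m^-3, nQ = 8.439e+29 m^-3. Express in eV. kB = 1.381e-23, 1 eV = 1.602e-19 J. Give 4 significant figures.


Step 1: n/nQ = 8.441e+26/8.439e+29 = 0.001
Step 2: ln(n/nQ) = -6.908
Step 3: mu = kB*T*ln(n/nQ) = 1.207e-20*-6.908 = -8.337e-20 J
Step 4: Convert to eV: -8.337e-20/1.602e-19 = -0.5204 eV

-0.5204


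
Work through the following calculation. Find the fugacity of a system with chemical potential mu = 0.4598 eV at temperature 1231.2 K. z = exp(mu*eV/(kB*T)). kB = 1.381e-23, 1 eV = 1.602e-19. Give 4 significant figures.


Step 1: Convert mu to Joules: 0.4598*1.602e-19 = 7.366e-20 J
Step 2: kB*T = 1.381e-23*1231.2 = 1.7e-20 J
Step 3: mu/(kB*T) = 4.332
Step 4: z = exp(4.332) = 76.11

76.11


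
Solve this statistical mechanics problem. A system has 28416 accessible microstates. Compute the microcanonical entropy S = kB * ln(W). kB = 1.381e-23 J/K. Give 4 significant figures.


Step 1: ln(W) = ln(28416) = 10.25
Step 2: S = kB * ln(W) = 1.381e-23 * 10.25
Step 3: S = 1.416e-22 J/K

1.416e-22


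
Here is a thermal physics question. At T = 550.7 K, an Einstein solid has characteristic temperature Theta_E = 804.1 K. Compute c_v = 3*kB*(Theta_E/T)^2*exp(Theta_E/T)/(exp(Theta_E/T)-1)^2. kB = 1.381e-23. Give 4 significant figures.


Step 1: x = Theta_E/T = 804.1/550.7 = 1.46
Step 2: x^2 = 2.132
Step 3: exp(x) = 4.307
Step 4: c_v = 3*1.381e-23*2.132*4.307/(4.307-1)^2 = 3.479e-23

3.479e-23


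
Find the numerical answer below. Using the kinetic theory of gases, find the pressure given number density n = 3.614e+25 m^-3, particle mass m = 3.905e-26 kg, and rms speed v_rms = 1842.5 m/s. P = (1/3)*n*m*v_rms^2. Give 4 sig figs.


Step 1: v_rms^2 = 1842.5^2 = 3.395e+06
Step 2: n*m = 3.614e+25*3.905e-26 = 1.411
Step 3: P = (1/3)*1.411*3.395e+06 = 1.597e+06 Pa

1.597e+06


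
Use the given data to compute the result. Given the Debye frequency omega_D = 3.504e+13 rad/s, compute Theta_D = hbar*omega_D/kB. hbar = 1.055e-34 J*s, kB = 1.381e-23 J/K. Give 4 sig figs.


Step 1: hbar*omega_D = 1.055e-34 * 3.504e+13 = 3.697e-21 J
Step 2: Theta_D = 3.697e-21 / 1.381e-23
Step 3: Theta_D = 267.7 K

267.7


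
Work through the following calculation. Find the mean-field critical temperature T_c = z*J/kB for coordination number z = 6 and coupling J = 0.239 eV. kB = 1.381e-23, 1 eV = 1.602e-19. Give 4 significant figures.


Step 1: z*J = 6*0.239 = 1.434 eV
Step 2: Convert to Joules: 1.434*1.602e-19 = 2.297e-19 J
Step 3: T_c = 2.297e-19 / 1.381e-23 = 1.663e+04 K

1.663e+04


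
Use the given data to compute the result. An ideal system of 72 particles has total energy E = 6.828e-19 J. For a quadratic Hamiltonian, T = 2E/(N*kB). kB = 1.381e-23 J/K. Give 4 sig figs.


Step 1: Numerator = 2*E = 2*6.828e-19 = 1.366e-18 J
Step 2: Denominator = N*kB = 72*1.381e-23 = 9.943e-22
Step 3: T = 1.366e-18 / 9.943e-22 = 1373 K

1373


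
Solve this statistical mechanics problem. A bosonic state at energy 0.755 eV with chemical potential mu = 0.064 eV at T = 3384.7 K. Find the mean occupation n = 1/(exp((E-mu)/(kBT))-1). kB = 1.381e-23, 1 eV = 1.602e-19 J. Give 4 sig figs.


Step 1: (E - mu) = 0.691 eV
Step 2: x = (E-mu)*eV/(kB*T) = 0.691*1.602e-19/(1.381e-23*3384.7) = 2.368
Step 3: exp(x) = 10.68
Step 4: n = 1/(exp(x)-1) = 0.1033

0.1033


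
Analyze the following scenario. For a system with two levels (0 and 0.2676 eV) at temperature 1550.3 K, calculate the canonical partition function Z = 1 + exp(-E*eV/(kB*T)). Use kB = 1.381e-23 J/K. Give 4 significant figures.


Step 1: Compute beta*E = E*eV/(kB*T) = 0.2676*1.602e-19/(1.381e-23*1550.3) = 2.002
Step 2: exp(-beta*E) = exp(-2.002) = 0.135
Step 3: Z = 1 + 0.135 = 1.135

1.135


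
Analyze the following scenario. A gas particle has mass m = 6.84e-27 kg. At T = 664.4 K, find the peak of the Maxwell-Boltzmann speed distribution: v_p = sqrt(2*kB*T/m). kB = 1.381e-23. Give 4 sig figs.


Step 1: Numerator = 2*kB*T = 2*1.381e-23*664.4 = 1.835e-20
Step 2: Ratio = 1.835e-20 / 6.84e-27 = 2.683e+06
Step 3: v_p = sqrt(2.683e+06) = 1638 m/s

1638


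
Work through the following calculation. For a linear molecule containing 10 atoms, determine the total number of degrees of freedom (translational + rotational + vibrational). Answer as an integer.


Step 1: Translational DOF = 3
Step 2: Rotational DOF (linear) = 2
Step 3: Vibrational DOF = 3*10 - 5 = 25
Step 4: Total = 3 + 2 + 25 = 30

30


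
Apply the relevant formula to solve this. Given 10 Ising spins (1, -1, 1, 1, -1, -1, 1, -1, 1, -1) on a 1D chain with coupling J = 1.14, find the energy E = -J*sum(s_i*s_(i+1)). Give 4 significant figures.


Step 1: Nearest-neighbor products: -1, -1, 1, -1, 1, -1, -1, -1, -1
Step 2: Sum of products = -5
Step 3: E = -1.14 * -5 = 5.7

5.7


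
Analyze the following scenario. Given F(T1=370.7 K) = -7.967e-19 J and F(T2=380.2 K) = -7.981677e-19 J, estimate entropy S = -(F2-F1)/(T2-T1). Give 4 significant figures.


Step 1: dF = F2 - F1 = -7.981677e-19 - (-7.967e-19) = -1.4677e-21 J
Step 2: dT = T2 - T1 = 380.2 - 370.7 = 9.5 K
Step 3: S = -dF/dT = -(-1.4677e-21)/9.5 = 1.545e-22 J/K

1.545e-22


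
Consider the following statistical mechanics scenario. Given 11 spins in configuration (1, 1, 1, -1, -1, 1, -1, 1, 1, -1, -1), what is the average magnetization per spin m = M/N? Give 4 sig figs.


Step 1: Count up spins (+1): 6, down spins (-1): 5
Step 2: Total magnetization M = 6 - 5 = 1
Step 3: m = M/N = 1/11 = 0.09091

0.09091


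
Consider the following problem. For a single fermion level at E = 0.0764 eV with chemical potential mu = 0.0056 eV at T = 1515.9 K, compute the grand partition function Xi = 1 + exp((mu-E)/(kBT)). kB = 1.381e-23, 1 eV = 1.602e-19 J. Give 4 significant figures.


Step 1: (mu - E) = 0.0056 - 0.0764 = -0.0708 eV
Step 2: x = (mu-E)*eV/(kB*T) = -0.0708*1.602e-19/(1.381e-23*1515.9) = -0.5418
Step 3: exp(x) = 0.5817
Step 4: Xi = 1 + 0.5817 = 1.582

1.582


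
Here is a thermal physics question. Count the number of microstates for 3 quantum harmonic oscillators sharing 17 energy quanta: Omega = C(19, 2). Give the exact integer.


Step 1: Use binomial coefficient C(19, 2)
Step 2: Numerator = 19! / 17!
Step 3: Denominator = 2!
Step 4: Omega = 171

171


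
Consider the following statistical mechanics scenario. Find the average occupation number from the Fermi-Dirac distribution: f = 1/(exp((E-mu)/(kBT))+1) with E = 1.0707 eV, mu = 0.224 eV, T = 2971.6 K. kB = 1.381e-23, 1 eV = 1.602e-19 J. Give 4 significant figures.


Step 1: (E - mu) = 1.0707 - 0.224 = 0.8467 eV
Step 2: Convert: (E-mu)*eV = 1.356e-19 J
Step 3: x = (E-mu)*eV/(kB*T) = 3.305
Step 4: f = 1/(exp(3.305)+1) = 0.03539

0.03539


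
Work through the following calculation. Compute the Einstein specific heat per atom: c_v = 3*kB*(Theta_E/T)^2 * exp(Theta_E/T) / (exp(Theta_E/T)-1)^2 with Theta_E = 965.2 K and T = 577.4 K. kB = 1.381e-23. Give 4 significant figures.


Step 1: x = Theta_E/T = 965.2/577.4 = 1.672
Step 2: x^2 = 2.794
Step 3: exp(x) = 5.321
Step 4: c_v = 3*1.381e-23*2.794*5.321/(5.321-1)^2 = 3.299e-23

3.299e-23


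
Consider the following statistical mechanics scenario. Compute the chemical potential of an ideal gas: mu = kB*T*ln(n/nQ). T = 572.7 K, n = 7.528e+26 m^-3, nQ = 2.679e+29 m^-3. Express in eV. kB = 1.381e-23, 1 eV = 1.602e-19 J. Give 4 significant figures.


Step 1: n/nQ = 7.528e+26/2.679e+29 = 0.00281
Step 2: ln(n/nQ) = -5.875
Step 3: mu = kB*T*ln(n/nQ) = 7.909e-21*-5.875 = -4.646e-20 J
Step 4: Convert to eV: -4.646e-20/1.602e-19 = -0.29 eV

-0.29


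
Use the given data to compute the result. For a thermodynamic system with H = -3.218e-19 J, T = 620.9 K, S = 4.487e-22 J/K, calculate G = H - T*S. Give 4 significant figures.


Step 1: T*S = 620.9 * 4.487e-22 = 2.786e-19 J
Step 2: G = H - T*S = -3.218e-19 - 2.786e-19
Step 3: G = -6.004e-19 J

-6.004e-19


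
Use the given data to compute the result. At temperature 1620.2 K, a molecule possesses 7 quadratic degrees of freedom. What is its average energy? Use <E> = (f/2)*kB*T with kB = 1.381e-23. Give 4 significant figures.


Step 1: f/2 = 7/2 = 3.5
Step 2: kB*T = 1.381e-23 * 1620.2 = 2.237e-20
Step 3: <E> = 3.5 * 2.237e-20 = 7.831e-20 J

7.831e-20


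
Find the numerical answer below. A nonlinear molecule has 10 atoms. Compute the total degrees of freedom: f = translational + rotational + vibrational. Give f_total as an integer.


Step 1: Translational DOF = 3
Step 2: Rotational DOF (nonlinear) = 3
Step 3: Vibrational DOF = 3*10 - 6 = 24
Step 4: Total = 3 + 3 + 24 = 30

30


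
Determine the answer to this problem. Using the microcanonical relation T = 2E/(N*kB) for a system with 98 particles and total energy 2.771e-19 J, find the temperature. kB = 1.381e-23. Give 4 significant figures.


Step 1: Numerator = 2*E = 2*2.771e-19 = 5.542e-19 J
Step 2: Denominator = N*kB = 98*1.381e-23 = 1.353e-21
Step 3: T = 5.542e-19 / 1.353e-21 = 409.5 K

409.5


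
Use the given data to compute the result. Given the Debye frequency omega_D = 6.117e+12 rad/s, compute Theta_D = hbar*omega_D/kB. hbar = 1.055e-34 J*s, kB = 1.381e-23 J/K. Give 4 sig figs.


Step 1: hbar*omega_D = 1.055e-34 * 6.117e+12 = 6.453e-22 J
Step 2: Theta_D = 6.453e-22 / 1.381e-23
Step 3: Theta_D = 46.73 K

46.73


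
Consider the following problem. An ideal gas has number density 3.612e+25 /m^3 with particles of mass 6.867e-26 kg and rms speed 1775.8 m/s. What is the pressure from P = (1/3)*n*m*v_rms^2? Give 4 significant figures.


Step 1: v_rms^2 = 1775.8^2 = 3.153e+06
Step 2: n*m = 3.612e+25*6.867e-26 = 2.48
Step 3: P = (1/3)*2.48*3.153e+06 = 2.607e+06 Pa

2.607e+06


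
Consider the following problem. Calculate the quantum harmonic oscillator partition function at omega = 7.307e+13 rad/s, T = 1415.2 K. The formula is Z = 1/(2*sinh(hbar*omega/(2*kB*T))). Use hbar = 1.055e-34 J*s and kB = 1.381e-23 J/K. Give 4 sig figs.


Step 1: Compute x = hbar*omega/(kB*T) = 1.055e-34*7.307e+13/(1.381e-23*1415.2) = 0.3944
Step 2: x/2 = 0.1972
Step 3: sinh(x/2) = 0.1985
Step 4: Z = 1/(2*0.1985) = 2.519

2.519


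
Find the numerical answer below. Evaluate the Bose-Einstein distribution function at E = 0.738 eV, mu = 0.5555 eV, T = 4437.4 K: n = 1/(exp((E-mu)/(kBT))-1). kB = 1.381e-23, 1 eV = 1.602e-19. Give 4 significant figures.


Step 1: (E - mu) = 0.1825 eV
Step 2: x = (E-mu)*eV/(kB*T) = 0.1825*1.602e-19/(1.381e-23*4437.4) = 0.4771
Step 3: exp(x) = 1.611
Step 4: n = 1/(exp(x)-1) = 1.636

1.636


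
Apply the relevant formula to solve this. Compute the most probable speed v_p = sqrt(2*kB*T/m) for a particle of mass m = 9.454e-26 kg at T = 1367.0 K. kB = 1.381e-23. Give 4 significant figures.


Step 1: Numerator = 2*kB*T = 2*1.381e-23*1367.0 = 3.776e-20
Step 2: Ratio = 3.776e-20 / 9.454e-26 = 3.994e+05
Step 3: v_p = sqrt(3.994e+05) = 632 m/s

632


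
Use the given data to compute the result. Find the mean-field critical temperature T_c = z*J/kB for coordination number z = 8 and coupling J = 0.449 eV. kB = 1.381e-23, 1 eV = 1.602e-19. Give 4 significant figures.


Step 1: z*J = 8*0.449 = 3.592 eV
Step 2: Convert to Joules: 3.592*1.602e-19 = 5.754e-19 J
Step 3: T_c = 5.754e-19 / 1.381e-23 = 4.167e+04 K

4.167e+04


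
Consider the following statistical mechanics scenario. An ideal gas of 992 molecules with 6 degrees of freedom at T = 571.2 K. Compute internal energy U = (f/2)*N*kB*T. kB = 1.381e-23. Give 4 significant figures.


Step 1: f/2 = 6/2 = 3.0
Step 2: N*kB*T = 992*1.381e-23*571.2 = 7.825e-18
Step 3: U = 3.0 * 7.825e-18 = 2.348e-17 J

2.348e-17


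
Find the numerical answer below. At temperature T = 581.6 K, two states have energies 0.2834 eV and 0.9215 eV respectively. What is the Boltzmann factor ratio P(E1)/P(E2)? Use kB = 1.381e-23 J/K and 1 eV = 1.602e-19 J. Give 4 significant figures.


Step 1: Compute energy difference dE = E1 - E2 = 0.2834 - 0.9215 = -0.6381 eV
Step 2: Convert to Joules: dE_J = -0.6381 * 1.602e-19 = -1.022e-19 J
Step 3: Compute exponent = -dE_J / (kB * T) = -(-1.022e-19) / (1.381e-23 * 581.6) = 12.73
Step 4: P(E1)/P(E2) = exp(12.73) = 3.368e+05

3.368e+05


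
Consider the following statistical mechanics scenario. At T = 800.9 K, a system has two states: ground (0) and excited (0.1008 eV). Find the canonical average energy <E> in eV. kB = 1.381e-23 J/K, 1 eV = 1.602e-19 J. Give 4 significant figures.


Step 1: beta*E = 0.1008*1.602e-19/(1.381e-23*800.9) = 1.46
Step 2: exp(-beta*E) = 0.2322
Step 3: <E> = 0.1008*0.2322/(1+0.2322) = 0.019 eV

0.019


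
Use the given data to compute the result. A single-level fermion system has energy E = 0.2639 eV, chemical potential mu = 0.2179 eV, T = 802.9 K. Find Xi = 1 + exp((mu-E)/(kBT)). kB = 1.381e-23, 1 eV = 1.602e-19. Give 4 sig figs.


Step 1: (mu - E) = 0.2179 - 0.2639 = -0.046 eV
Step 2: x = (mu-E)*eV/(kB*T) = -0.046*1.602e-19/(1.381e-23*802.9) = -0.6646
Step 3: exp(x) = 0.5145
Step 4: Xi = 1 + 0.5145 = 1.514

1.514


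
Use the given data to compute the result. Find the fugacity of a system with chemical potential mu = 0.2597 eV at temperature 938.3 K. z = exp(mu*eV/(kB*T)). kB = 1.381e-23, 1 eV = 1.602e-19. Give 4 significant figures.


Step 1: Convert mu to Joules: 0.2597*1.602e-19 = 4.16e-20 J
Step 2: kB*T = 1.381e-23*938.3 = 1.296e-20 J
Step 3: mu/(kB*T) = 3.211
Step 4: z = exp(3.211) = 24.8

24.8


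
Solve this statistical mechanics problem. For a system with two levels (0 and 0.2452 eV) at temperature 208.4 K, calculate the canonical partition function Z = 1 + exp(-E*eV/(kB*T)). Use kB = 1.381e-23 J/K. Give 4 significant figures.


Step 1: Compute beta*E = E*eV/(kB*T) = 0.2452*1.602e-19/(1.381e-23*208.4) = 13.65
Step 2: exp(-beta*E) = exp(-13.65) = 1.182e-06
Step 3: Z = 1 + 1.182e-06 = 1

1


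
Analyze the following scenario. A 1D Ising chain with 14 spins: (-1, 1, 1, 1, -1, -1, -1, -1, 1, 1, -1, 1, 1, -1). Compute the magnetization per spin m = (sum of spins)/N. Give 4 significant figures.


Step 1: Count up spins (+1): 7, down spins (-1): 7
Step 2: Total magnetization M = 7 - 7 = 0
Step 3: m = M/N = 0/14 = 0

0


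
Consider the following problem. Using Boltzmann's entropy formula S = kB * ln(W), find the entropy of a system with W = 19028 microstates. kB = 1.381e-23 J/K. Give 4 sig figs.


Step 1: ln(W) = ln(19028) = 9.854
Step 2: S = kB * ln(W) = 1.381e-23 * 9.854
Step 3: S = 1.361e-22 J/K

1.361e-22


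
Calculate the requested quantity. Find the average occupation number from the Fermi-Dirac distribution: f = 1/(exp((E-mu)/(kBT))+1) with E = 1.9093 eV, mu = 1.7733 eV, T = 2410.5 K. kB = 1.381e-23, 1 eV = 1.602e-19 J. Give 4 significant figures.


Step 1: (E - mu) = 1.9093 - 1.7733 = 0.136 eV
Step 2: Convert: (E-mu)*eV = 2.179e-20 J
Step 3: x = (E-mu)*eV/(kB*T) = 0.6545
Step 4: f = 1/(exp(0.6545)+1) = 0.342

0.342


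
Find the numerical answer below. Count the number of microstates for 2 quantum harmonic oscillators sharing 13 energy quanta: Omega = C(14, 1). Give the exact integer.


Step 1: Use binomial coefficient C(14, 1)
Step 2: Numerator = 14! / 13!
Step 3: Denominator = 1!
Step 4: Omega = 14

14


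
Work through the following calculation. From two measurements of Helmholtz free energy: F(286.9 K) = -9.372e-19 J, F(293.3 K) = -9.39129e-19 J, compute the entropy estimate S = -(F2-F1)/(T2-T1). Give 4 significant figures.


Step 1: dF = F2 - F1 = -9.39129e-19 - (-9.372e-19) = -1.929e-21 J
Step 2: dT = T2 - T1 = 293.3 - 286.9 = 6.4 K
Step 3: S = -dF/dT = -(-1.929e-21)/6.4 = 3.014e-22 J/K

3.014e-22


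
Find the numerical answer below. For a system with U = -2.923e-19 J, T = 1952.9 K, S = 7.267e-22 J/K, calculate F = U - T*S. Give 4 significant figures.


Step 1: T*S = 1952.9 * 7.267e-22 = 1.419e-18 J
Step 2: F = U - T*S = -2.923e-19 - 1.419e-18
Step 3: F = -1.711e-18 J

-1.711e-18


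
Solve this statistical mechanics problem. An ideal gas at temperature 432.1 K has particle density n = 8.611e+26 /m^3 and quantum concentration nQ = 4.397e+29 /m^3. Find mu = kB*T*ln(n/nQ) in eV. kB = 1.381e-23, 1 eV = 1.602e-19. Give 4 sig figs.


Step 1: n/nQ = 8.611e+26/4.397e+29 = 0.001958
Step 2: ln(n/nQ) = -6.236
Step 3: mu = kB*T*ln(n/nQ) = 5.967e-21*-6.236 = -3.721e-20 J
Step 4: Convert to eV: -3.721e-20/1.602e-19 = -0.2323 eV

-0.2323


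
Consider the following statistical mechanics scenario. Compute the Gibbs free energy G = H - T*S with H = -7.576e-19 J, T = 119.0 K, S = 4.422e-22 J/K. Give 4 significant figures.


Step 1: T*S = 119.0 * 4.422e-22 = 5.262e-20 J
Step 2: G = H - T*S = -7.576e-19 - 5.262e-20
Step 3: G = -8.102e-19 J

-8.102e-19


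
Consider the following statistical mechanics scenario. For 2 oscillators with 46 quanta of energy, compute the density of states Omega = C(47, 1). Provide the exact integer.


Step 1: Use binomial coefficient C(47, 1)
Step 2: Numerator = 47! / 46!
Step 3: Denominator = 1!
Step 4: Omega = 47

47


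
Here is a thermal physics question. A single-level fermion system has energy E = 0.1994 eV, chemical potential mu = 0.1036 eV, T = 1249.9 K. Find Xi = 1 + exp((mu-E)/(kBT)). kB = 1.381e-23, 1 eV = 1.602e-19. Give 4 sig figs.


Step 1: (mu - E) = 0.1036 - 0.1994 = -0.0958 eV
Step 2: x = (mu-E)*eV/(kB*T) = -0.0958*1.602e-19/(1.381e-23*1249.9) = -0.8891
Step 3: exp(x) = 0.411
Step 4: Xi = 1 + 0.411 = 1.411

1.411


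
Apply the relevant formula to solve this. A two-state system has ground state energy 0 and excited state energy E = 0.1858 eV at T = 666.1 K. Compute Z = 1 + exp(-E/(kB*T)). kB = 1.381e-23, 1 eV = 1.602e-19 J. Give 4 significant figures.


Step 1: Compute beta*E = E*eV/(kB*T) = 0.1858*1.602e-19/(1.381e-23*666.1) = 3.236
Step 2: exp(-beta*E) = exp(-3.236) = 0.03933
Step 3: Z = 1 + 0.03933 = 1.039

1.039


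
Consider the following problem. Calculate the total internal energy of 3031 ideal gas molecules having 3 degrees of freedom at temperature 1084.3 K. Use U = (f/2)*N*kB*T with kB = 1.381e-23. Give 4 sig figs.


Step 1: f/2 = 3/2 = 1.5
Step 2: N*kB*T = 3031*1.381e-23*1084.3 = 4.539e-17
Step 3: U = 1.5 * 4.539e-17 = 6.808e-17 J

6.808e-17


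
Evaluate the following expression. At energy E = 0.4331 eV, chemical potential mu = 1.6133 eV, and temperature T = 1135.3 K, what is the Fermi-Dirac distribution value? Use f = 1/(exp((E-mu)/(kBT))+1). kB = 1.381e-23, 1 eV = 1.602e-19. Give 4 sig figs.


Step 1: (E - mu) = 0.4331 - 1.6133 = -1.18 eV
Step 2: Convert: (E-mu)*eV = -1.891e-19 J
Step 3: x = (E-mu)*eV/(kB*T) = -12.06
Step 4: f = 1/(exp(-12.06)+1) = 1

1


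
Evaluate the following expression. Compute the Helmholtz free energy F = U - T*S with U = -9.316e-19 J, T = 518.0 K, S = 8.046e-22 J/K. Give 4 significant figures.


Step 1: T*S = 518.0 * 8.046e-22 = 4.168e-19 J
Step 2: F = U - T*S = -9.316e-19 - 4.168e-19
Step 3: F = -1.348e-18 J

-1.348e-18


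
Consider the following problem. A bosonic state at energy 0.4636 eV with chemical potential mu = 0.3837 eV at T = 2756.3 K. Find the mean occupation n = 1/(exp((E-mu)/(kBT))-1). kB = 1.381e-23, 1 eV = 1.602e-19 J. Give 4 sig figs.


Step 1: (E - mu) = 0.0799 eV
Step 2: x = (E-mu)*eV/(kB*T) = 0.0799*1.602e-19/(1.381e-23*2756.3) = 0.3363
Step 3: exp(x) = 1.4
Step 4: n = 1/(exp(x)-1) = 2.502

2.502


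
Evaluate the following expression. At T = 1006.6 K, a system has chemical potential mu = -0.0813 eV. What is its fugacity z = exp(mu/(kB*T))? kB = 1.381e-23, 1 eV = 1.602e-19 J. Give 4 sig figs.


Step 1: Convert mu to Joules: -0.0813*1.602e-19 = -1.302e-20 J
Step 2: kB*T = 1.381e-23*1006.6 = 1.39e-20 J
Step 3: mu/(kB*T) = -0.9369
Step 4: z = exp(-0.9369) = 0.3918

0.3918


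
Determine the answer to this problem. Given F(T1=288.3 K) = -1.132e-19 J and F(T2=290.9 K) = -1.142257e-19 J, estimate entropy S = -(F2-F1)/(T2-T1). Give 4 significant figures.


Step 1: dF = F2 - F1 = -1.142257e-19 - (-1.132e-19) = -1.0257e-21 J
Step 2: dT = T2 - T1 = 290.9 - 288.3 = 2.6 K
Step 3: S = -dF/dT = -(-1.0257e-21)/2.6 = 3.945e-22 J/K

3.945e-22


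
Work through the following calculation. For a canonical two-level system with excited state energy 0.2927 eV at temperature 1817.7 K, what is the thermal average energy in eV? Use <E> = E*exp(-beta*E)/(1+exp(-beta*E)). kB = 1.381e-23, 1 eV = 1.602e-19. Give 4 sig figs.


Step 1: beta*E = 0.2927*1.602e-19/(1.381e-23*1817.7) = 1.868
Step 2: exp(-beta*E) = 0.1544
Step 3: <E> = 0.2927*0.1544/(1+0.1544) = 0.03916 eV

0.03916


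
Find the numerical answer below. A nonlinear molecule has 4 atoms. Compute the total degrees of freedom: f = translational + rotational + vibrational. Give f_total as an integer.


Step 1: Translational DOF = 3
Step 2: Rotational DOF (nonlinear) = 3
Step 3: Vibrational DOF = 3*4 - 6 = 6
Step 4: Total = 3 + 3 + 6 = 12

12


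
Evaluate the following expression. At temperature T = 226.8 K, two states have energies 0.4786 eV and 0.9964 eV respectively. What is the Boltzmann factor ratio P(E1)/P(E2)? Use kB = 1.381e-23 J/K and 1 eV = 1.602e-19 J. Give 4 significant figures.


Step 1: Compute energy difference dE = E1 - E2 = 0.4786 - 0.9964 = -0.5178 eV
Step 2: Convert to Joules: dE_J = -0.5178 * 1.602e-19 = -8.295e-20 J
Step 3: Compute exponent = -dE_J / (kB * T) = -(-8.295e-20) / (1.381e-23 * 226.8) = 26.48
Step 4: P(E1)/P(E2) = exp(26.48) = 3.177e+11

3.177e+11


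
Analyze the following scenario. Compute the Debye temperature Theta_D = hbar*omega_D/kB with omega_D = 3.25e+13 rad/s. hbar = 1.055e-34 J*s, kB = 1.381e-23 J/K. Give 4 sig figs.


Step 1: hbar*omega_D = 1.055e-34 * 3.25e+13 = 3.429e-21 J
Step 2: Theta_D = 3.429e-21 / 1.381e-23
Step 3: Theta_D = 248.3 K

248.3


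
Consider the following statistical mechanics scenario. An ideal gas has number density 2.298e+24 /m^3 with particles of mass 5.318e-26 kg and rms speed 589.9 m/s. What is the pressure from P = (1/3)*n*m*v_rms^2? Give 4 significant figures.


Step 1: v_rms^2 = 589.9^2 = 3.48e+05
Step 2: n*m = 2.298e+24*5.318e-26 = 0.1222
Step 3: P = (1/3)*0.1222*3.48e+05 = 1.418e+04 Pa

1.418e+04


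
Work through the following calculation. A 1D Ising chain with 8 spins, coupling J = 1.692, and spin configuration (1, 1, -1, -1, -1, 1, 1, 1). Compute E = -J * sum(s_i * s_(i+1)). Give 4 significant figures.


Step 1: Nearest-neighbor products: 1, -1, 1, 1, -1, 1, 1
Step 2: Sum of products = 3
Step 3: E = -1.692 * 3 = -5.076

-5.076


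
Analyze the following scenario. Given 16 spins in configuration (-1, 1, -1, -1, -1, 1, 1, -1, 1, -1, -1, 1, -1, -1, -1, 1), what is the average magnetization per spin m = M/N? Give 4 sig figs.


Step 1: Count up spins (+1): 6, down spins (-1): 10
Step 2: Total magnetization M = 6 - 10 = -4
Step 3: m = M/N = -4/16 = -0.25

-0.25


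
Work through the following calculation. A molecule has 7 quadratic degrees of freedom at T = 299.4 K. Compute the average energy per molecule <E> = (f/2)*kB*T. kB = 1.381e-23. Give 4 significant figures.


Step 1: f/2 = 7/2 = 3.5
Step 2: kB*T = 1.381e-23 * 299.4 = 4.135e-21
Step 3: <E> = 3.5 * 4.135e-21 = 1.447e-20 J

1.447e-20


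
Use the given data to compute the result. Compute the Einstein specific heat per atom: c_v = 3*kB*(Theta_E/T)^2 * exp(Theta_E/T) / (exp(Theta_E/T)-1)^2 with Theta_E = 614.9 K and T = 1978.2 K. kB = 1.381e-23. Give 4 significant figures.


Step 1: x = Theta_E/T = 614.9/1978.2 = 0.3108
Step 2: x^2 = 0.09662
Step 3: exp(x) = 1.365
Step 4: c_v = 3*1.381e-23*0.09662*1.365/(1.365-1)^2 = 4.11e-23

4.11e-23


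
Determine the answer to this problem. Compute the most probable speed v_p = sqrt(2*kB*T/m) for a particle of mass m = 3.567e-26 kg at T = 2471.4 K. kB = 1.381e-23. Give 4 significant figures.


Step 1: Numerator = 2*kB*T = 2*1.381e-23*2471.4 = 6.826e-20
Step 2: Ratio = 6.826e-20 / 3.567e-26 = 1.914e+06
Step 3: v_p = sqrt(1.914e+06) = 1383 m/s

1383


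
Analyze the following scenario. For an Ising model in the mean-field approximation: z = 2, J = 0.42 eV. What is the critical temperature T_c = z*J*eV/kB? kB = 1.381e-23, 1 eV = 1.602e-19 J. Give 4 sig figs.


Step 1: z*J = 2*0.42 = 0.84 eV
Step 2: Convert to Joules: 0.84*1.602e-19 = 1.346e-19 J
Step 3: T_c = 1.346e-19 / 1.381e-23 = 9744 K

9744


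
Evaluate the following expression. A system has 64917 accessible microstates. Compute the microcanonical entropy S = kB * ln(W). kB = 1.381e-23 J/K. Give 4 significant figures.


Step 1: ln(W) = ln(64917) = 11.08
Step 2: S = kB * ln(W) = 1.381e-23 * 11.08
Step 3: S = 1.53e-22 J/K

1.53e-22


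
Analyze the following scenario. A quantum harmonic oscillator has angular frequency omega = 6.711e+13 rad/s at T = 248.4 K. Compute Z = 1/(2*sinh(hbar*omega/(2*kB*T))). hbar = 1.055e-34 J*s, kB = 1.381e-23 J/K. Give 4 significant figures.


Step 1: Compute x = hbar*omega/(kB*T) = 1.055e-34*6.711e+13/(1.381e-23*248.4) = 2.064
Step 2: x/2 = 1.032
Step 3: sinh(x/2) = 1.225
Step 4: Z = 1/(2*1.225) = 0.4081

0.4081


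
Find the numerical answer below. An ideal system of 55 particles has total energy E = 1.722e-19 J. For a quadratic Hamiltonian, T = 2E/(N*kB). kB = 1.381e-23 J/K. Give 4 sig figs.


Step 1: Numerator = 2*E = 2*1.722e-19 = 3.444e-19 J
Step 2: Denominator = N*kB = 55*1.381e-23 = 7.595e-22
Step 3: T = 3.444e-19 / 7.595e-22 = 453.4 K

453.4


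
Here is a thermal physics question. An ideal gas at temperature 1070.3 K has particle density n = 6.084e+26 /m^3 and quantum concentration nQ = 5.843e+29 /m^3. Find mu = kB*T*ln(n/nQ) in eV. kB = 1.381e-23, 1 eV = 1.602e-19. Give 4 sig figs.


Step 1: n/nQ = 6.084e+26/5.843e+29 = 0.001041
Step 2: ln(n/nQ) = -6.867
Step 3: mu = kB*T*ln(n/nQ) = 1.478e-20*-6.867 = -1.015e-19 J
Step 4: Convert to eV: -1.015e-19/1.602e-19 = -0.6336 eV

-0.6336


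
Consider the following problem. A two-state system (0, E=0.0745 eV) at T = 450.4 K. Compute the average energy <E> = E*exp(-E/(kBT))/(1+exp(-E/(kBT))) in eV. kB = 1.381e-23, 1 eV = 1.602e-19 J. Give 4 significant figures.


Step 1: beta*E = 0.0745*1.602e-19/(1.381e-23*450.4) = 1.919
Step 2: exp(-beta*E) = 0.1468
Step 3: <E> = 0.0745*0.1468/(1+0.1468) = 0.009536 eV

0.009536


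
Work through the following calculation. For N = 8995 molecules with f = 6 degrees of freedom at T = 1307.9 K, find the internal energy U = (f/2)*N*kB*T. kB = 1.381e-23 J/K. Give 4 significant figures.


Step 1: f/2 = 6/2 = 3.0
Step 2: N*kB*T = 8995*1.381e-23*1307.9 = 1.625e-16
Step 3: U = 3.0 * 1.625e-16 = 4.874e-16 J

4.874e-16


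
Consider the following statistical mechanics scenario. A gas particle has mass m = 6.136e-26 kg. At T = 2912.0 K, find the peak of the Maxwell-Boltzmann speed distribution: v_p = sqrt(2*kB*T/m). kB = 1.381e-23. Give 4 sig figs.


Step 1: Numerator = 2*kB*T = 2*1.381e-23*2912.0 = 8.043e-20
Step 2: Ratio = 8.043e-20 / 6.136e-26 = 1.311e+06
Step 3: v_p = sqrt(1.311e+06) = 1145 m/s

1145


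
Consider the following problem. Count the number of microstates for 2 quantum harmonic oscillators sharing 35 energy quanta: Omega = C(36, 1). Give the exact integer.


Step 1: Use binomial coefficient C(36, 1)
Step 2: Numerator = 36! / 35!
Step 3: Denominator = 1!
Step 4: Omega = 36

36


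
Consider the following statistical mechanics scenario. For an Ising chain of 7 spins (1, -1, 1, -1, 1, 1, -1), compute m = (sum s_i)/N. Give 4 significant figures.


Step 1: Count up spins (+1): 4, down spins (-1): 3
Step 2: Total magnetization M = 4 - 3 = 1
Step 3: m = M/N = 1/7 = 0.1429

0.1429
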